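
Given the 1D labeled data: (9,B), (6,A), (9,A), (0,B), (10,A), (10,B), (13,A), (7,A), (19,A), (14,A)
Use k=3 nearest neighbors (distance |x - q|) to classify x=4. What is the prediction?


Distances: |9-4|=5, |6-4|=2, |9-4|=5, |0-4|=4, |10-4|=6, |10-4|=6, |13-4|=9, |7-4|=3, |19-4|=15, |14-4|=10. 3 nearest: (6,A), (7,A), (0,B). Counts: {'A': 2, 'B': 1}. Majority class: A.

A


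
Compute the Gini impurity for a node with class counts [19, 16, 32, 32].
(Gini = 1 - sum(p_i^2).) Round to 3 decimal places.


Total = 99. Proportions: 19/99, 16/99, 32/99, 32/99. sum(p_i^2) = 0.2719. Gini = 1 - 0.2719 = 0.7281, which rounds to 0.728.

0.728


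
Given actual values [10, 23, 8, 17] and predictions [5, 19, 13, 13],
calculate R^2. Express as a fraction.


Mean(y) = 29/2. SS_res = 82. SS_tot = 141. R^2 = 1 - 82/(141) = 59/141.

59/141


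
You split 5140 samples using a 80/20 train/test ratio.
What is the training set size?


Test set = 5140 * 20% = 1028. Training set = 5140 - 1028 = 4112.

4112


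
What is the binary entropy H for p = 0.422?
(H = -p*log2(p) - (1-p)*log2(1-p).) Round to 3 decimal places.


H = -0.422*log2(0.422) - 0.578*log2(0.578) = 0.982.

0.982


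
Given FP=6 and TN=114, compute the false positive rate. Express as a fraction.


FPR = FP / (FP + TN) = 6 / 120 = 1/20.

1/20


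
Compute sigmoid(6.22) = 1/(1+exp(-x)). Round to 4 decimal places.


sigma(6.22) = 1/(1+e^(-6.22)) = 1/(1+0.001989) = 1/1.001989 = 0.9980.

0.9980


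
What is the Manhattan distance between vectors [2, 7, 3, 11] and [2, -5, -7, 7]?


d = sum of absolute differences: |2-2|=0 + |7--5|=12 + |3--7|=10 + |11-7|=4 = 26.

26


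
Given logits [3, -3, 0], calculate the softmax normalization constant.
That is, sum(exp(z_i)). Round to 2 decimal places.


Denom = e^3=20.0855 + e^-3=0.0498 + e^0=1.0000. Sum = 21.1353, which rounds to 21.14.

21.14


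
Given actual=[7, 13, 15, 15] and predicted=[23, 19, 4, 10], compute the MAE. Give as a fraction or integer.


MAE = (1/4) * (|7-23|=16 + |13-19|=6 + |15-4|=11 + |15-10|=5). Sum = 38. MAE = 19/2.

19/2


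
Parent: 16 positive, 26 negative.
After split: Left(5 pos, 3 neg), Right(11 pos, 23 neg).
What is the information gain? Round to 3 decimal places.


H(parent) = 0.9587. H(left) = 0.9544, H(right) = 0.9082. Weighted = (8/42)*0.9544 + (34/42)*0.9082 = 0.9170. IG = 0.9587 - 0.9170 = 0.0417, which rounds to 0.042.

0.042


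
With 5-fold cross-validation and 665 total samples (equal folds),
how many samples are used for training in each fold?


Each validation fold has 665/5 = 133 samples. Training set = 665 - 133 = 532.

532


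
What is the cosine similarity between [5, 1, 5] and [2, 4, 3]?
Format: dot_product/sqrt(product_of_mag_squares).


dot = 29. |a|^2 = 51, |b|^2 = 29. cos = 29/sqrt(1479).

29/sqrt(1479)


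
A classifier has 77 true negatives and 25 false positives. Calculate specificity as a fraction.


Specificity = TN / (TN + FP) = 77 / 102 = 77/102.

77/102


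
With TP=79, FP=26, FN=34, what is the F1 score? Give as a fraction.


Precision = 79/105 = 79/105. Recall = 79/113 = 79/113. F1 = 2*P*R/(P+R) = 79/109.

79/109


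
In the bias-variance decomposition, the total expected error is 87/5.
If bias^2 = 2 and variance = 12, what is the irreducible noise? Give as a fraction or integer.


Total error = bias^2 + variance + irreducible noise. So irreducible noise = 87/5 - 2 - 12 = 17/5.

17/5


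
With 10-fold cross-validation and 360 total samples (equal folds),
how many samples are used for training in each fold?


Each validation fold has 360/10 = 36 samples. Training set = 360 - 36 = 324.

324


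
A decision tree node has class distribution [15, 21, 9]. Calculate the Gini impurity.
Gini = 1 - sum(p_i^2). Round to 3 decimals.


Total = 45. Proportions: 15/45, 21/45, 9/45. sum(p_i^2) = 0.3689. Gini = 1 - 0.3689 = 0.6311, which rounds to 0.631.

0.631


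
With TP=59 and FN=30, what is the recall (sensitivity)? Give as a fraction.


Recall = TP / (TP + FN) = 59 / 89 = 59/89.

59/89


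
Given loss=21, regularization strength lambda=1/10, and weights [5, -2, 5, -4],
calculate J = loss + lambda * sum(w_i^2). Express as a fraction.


L2 sq norm = sum(w^2) = 70. J = 21 + 1/10 * 70 = 28.

28


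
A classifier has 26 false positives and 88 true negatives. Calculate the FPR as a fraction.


FPR = FP / (FP + TN) = 26 / 114 = 13/57.

13/57


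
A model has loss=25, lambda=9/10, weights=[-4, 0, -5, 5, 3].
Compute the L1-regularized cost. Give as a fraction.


L1 norm = sum(|w|) = 17. J = 25 + 9/10 * 17 = 403/10.

403/10


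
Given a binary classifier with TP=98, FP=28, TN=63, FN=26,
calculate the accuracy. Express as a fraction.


Accuracy = (TP + TN) / (TP + TN + FP + FN) = (98 + 63) / 215 = 161/215.

161/215


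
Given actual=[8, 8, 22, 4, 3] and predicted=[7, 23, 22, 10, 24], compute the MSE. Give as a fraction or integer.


MSE = (1/5) * ((8-7)^2=1 + (8-23)^2=225 + (22-22)^2=0 + (4-10)^2=36 + (3-24)^2=441). Sum = 703. MSE = 703/5.

703/5


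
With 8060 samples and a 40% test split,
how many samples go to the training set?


Test set = 8060 * 40% = 3224. Training set = 8060 - 3224 = 4836.

4836


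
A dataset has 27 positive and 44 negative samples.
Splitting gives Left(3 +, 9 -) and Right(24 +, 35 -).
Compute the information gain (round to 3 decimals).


H(parent) = 0.9582. H(left) = 0.8113, H(right) = 0.9748. Weighted = (12/71)*0.8113 + (59/71)*0.9748 = 0.9472. IG = 0.9582 - 0.9472 = 0.0110, which rounds to 0.011.

0.011


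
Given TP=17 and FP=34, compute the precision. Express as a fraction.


Precision = TP / (TP + FP) = 17 / 51 = 1/3.

1/3


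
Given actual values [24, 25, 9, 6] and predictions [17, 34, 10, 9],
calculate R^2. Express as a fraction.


Mean(y) = 16. SS_res = 140. SS_tot = 294. R^2 = 1 - 140/(294) = 11/21.

11/21


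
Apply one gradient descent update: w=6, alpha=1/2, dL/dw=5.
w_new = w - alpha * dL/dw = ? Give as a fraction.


w_new = 6 - 1/2 * 5 = 6 - 5/2 = 7/2.

7/2


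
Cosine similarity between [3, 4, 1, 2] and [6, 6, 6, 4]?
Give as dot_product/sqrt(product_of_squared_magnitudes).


dot = 56. |a|^2 = 30, |b|^2 = 124. cos = 56/sqrt(3720).

56/sqrt(3720)


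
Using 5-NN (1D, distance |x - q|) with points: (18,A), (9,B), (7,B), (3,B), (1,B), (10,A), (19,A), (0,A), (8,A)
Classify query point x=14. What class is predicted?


Distances: |18-14|=4, |9-14|=5, |7-14|=7, |3-14|=11, |1-14|=13, |10-14|=4, |19-14|=5, |0-14|=14, |8-14|=6. 5 nearest: (18,A), (10,A), (19,A), (9,B), (8,A). Counts: {'A': 4, 'B': 1}. Majority class: A.

A


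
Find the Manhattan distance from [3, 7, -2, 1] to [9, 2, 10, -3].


d = sum of absolute differences: |3-9|=6 + |7-2|=5 + |-2-10|=12 + |1--3|=4 = 27.

27


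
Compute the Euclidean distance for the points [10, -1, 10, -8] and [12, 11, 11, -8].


d = sqrt(sum of squared differences). (10-12)^2=4, (-1-11)^2=144, (10-11)^2=1, (-8--8)^2=0. Sum = 149.

sqrt(149)


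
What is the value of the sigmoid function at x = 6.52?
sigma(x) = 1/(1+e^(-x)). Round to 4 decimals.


sigma(6.52) = 1/(1+e^(-6.52)) = 1/(1+0.001474) = 1/1.001474 = 0.9985.

0.9985


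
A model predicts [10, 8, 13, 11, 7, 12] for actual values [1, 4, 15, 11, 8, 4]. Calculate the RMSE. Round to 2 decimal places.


MSE = 27.6667. RMSE = sqrt(27.6667) = 5.26.

5.26


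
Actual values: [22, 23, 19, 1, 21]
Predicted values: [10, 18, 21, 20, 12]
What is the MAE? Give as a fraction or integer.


MAE = (1/5) * (|22-10|=12 + |23-18|=5 + |19-21|=2 + |1-20|=19 + |21-12|=9). Sum = 47. MAE = 47/5.

47/5


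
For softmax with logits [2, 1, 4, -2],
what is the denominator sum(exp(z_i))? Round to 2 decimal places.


Denom = e^2=7.3891 + e^1=2.7183 + e^4=54.5982 + e^-2=0.1353. Sum = 64.8409, which rounds to 64.84.

64.84


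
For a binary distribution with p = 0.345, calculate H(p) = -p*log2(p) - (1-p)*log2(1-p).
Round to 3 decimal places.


H = -0.345*log2(0.345) - 0.655*log2(0.655) = 0.930.

0.930


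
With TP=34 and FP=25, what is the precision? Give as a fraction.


Precision = TP / (TP + FP) = 34 / 59 = 34/59.

34/59


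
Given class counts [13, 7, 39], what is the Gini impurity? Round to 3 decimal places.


Total = 59. Proportions: 13/59, 7/59, 39/59. sum(p_i^2) = 0.4996. Gini = 1 - 0.4996 = 0.5004, which rounds to 0.500.

0.500


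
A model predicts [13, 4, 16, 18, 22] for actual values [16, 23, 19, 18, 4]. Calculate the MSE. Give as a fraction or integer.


MSE = (1/5) * ((16-13)^2=9 + (23-4)^2=361 + (19-16)^2=9 + (18-18)^2=0 + (4-22)^2=324). Sum = 703. MSE = 703/5.

703/5


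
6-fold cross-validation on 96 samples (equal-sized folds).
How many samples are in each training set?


Each validation fold has 96/6 = 16 samples. Training set = 96 - 16 = 80.

80


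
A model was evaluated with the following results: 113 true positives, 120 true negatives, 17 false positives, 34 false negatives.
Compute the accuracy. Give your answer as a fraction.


Accuracy = (TP + TN) / (TP + TN + FP + FN) = (113 + 120) / 284 = 233/284.

233/284


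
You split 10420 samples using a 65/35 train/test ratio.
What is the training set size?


Test set = 10420 * 35% = 3647. Training set = 10420 - 3647 = 6773.

6773


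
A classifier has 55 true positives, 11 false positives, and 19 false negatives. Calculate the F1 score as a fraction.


Precision = 55/66 = 5/6. Recall = 55/74 = 55/74. F1 = 2*P*R/(P+R) = 11/14.

11/14


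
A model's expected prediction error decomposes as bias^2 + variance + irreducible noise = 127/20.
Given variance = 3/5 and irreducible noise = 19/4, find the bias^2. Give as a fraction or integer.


Total error = bias^2 + variance + irreducible noise. So bias^2 = 127/20 - 3/5 - 19/4 = 1.

1


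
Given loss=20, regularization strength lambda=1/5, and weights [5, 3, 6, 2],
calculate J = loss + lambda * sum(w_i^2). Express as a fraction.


L2 sq norm = sum(w^2) = 74. J = 20 + 1/5 * 74 = 174/5.

174/5


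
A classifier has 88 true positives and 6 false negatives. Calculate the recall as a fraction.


Recall = TP / (TP + FN) = 88 / 94 = 44/47.

44/47


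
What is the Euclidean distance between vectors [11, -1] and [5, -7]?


d = sqrt(sum of squared differences). (11-5)^2=36, (-1--7)^2=36. Sum = 72.

sqrt(72)


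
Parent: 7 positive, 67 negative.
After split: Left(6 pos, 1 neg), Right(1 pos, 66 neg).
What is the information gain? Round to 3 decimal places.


H(parent) = 0.4516. H(left) = 0.5917, H(right) = 0.1119. Weighted = (7/74)*0.5917 + (67/74)*0.1119 = 0.1573. IG = 0.4516 - 0.1573 = 0.2943, which rounds to 0.294.

0.294


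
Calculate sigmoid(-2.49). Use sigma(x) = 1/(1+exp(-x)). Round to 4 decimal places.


sigma(-2.49) = 1/(1+e^(2.49)) = 1/(1+12.061276) = 1/13.061276 = 0.0766.

0.0766


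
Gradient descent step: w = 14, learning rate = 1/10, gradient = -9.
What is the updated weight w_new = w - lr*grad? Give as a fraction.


w_new = 14 - 1/10 * -9 = 14 - -9/10 = 149/10.

149/10


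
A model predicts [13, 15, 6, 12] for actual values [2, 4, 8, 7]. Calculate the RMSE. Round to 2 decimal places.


MSE = 67.7500. RMSE = sqrt(67.7500) = 8.23.

8.23


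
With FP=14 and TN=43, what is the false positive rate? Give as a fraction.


FPR = FP / (FP + TN) = 14 / 57 = 14/57.

14/57


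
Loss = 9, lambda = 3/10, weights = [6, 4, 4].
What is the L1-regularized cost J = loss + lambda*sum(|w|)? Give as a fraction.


L1 norm = sum(|w|) = 14. J = 9 + 3/10 * 14 = 66/5.

66/5


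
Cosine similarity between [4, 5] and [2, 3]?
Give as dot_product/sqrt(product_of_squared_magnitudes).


dot = 23. |a|^2 = 41, |b|^2 = 13. cos = 23/sqrt(533).

23/sqrt(533)


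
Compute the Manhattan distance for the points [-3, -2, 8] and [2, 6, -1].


d = sum of absolute differences: |-3-2|=5 + |-2-6|=8 + |8--1|=9 = 22.

22


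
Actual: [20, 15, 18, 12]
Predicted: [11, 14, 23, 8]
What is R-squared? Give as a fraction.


Mean(y) = 65/4. SS_res = 123. SS_tot = 147/4. R^2 = 1 - 123/(147/4) = -115/49.

-115/49


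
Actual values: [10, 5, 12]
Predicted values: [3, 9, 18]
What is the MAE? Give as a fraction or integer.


MAE = (1/3) * (|10-3|=7 + |5-9|=4 + |12-18|=6). Sum = 17. MAE = 17/3.

17/3


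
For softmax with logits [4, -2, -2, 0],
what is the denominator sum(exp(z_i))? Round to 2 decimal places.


Denom = e^4=54.5982 + e^-2=0.1353 + e^-2=0.1353 + e^0=1.0000. Sum = 55.8688, which rounds to 55.87.

55.87


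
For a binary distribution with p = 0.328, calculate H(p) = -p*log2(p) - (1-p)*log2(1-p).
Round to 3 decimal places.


H = -0.328*log2(0.328) - 0.672*log2(0.672) = 0.913.

0.913


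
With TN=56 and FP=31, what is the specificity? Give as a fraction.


Specificity = TN / (TN + FP) = 56 / 87 = 56/87.

56/87


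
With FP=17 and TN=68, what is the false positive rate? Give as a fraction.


FPR = FP / (FP + TN) = 17 / 85 = 1/5.

1/5


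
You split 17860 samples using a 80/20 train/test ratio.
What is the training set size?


Test set = 17860 * 20% = 3572. Training set = 17860 - 3572 = 14288.

14288


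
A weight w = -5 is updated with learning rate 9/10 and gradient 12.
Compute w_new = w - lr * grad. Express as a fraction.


w_new = -5 - 9/10 * 12 = -5 - 54/5 = -79/5.

-79/5


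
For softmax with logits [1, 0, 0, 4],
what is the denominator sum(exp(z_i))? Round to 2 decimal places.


Denom = e^1=2.7183 + e^0=1.0000 + e^0=1.0000 + e^4=54.5982. Sum = 59.3165, which rounds to 59.32.

59.32


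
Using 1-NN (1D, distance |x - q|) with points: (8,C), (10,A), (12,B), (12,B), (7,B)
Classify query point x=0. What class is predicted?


Distances: |8-0|=8, |10-0|=10, |12-0|=12, |12-0|=12, |7-0|=7. 1 nearest: (7,B). Counts: {'B': 1}. Majority class: B.

B


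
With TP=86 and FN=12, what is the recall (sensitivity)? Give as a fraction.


Recall = TP / (TP + FN) = 86 / 98 = 43/49.

43/49


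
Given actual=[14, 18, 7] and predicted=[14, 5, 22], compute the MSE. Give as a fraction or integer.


MSE = (1/3) * ((14-14)^2=0 + (18-5)^2=169 + (7-22)^2=225). Sum = 394. MSE = 394/3.

394/3


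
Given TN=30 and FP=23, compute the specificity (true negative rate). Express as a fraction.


Specificity = TN / (TN + FP) = 30 / 53 = 30/53.

30/53


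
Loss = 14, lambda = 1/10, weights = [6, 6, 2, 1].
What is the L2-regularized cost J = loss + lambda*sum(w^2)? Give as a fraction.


L2 sq norm = sum(w^2) = 77. J = 14 + 1/10 * 77 = 217/10.

217/10


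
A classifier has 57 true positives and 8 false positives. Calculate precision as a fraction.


Precision = TP / (TP + FP) = 57 / 65 = 57/65.

57/65


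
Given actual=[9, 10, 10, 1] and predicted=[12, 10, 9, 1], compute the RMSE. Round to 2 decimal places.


MSE = 2.5000. RMSE = sqrt(2.5000) = 1.58.

1.58


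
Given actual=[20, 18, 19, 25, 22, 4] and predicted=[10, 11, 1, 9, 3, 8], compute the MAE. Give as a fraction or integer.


MAE = (1/6) * (|20-10|=10 + |18-11|=7 + |19-1|=18 + |25-9|=16 + |22-3|=19 + |4-8|=4). Sum = 74. MAE = 37/3.

37/3


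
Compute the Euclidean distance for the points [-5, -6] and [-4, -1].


d = sqrt(sum of squared differences). (-5--4)^2=1, (-6--1)^2=25. Sum = 26.

sqrt(26)


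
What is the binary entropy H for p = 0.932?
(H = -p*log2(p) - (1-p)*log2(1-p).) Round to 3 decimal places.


H = -0.932*log2(0.932) - 0.068*log2(0.068) = 0.358.

0.358


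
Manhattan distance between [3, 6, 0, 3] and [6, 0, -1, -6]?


d = sum of absolute differences: |3-6|=3 + |6-0|=6 + |0--1|=1 + |3--6|=9 = 19.

19


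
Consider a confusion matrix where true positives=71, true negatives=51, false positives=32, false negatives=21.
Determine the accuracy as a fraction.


Accuracy = (TP + TN) / (TP + TN + FP + FN) = (71 + 51) / 175 = 122/175.

122/175


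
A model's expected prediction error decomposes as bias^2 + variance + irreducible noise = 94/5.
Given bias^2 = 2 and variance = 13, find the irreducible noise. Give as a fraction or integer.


Total error = bias^2 + variance + irreducible noise. So irreducible noise = 94/5 - 2 - 13 = 19/5.

19/5


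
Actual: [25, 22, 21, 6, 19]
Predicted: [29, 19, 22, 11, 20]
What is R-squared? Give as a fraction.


Mean(y) = 93/5. SS_res = 52. SS_tot = 1086/5. R^2 = 1 - 52/(1086/5) = 413/543.

413/543


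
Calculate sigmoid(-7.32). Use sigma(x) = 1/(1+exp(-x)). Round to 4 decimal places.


sigma(-7.32) = 1/(1+e^(7.32)) = 1/(1+1510.203970) = 1/1511.203970 = 0.0007.

0.0007


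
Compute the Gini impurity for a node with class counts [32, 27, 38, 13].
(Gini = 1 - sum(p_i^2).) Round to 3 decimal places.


Total = 110. Proportions: 32/110, 27/110, 38/110, 13/110. sum(p_i^2) = 0.2782. Gini = 1 - 0.2782 = 0.7218, which rounds to 0.722.

0.722


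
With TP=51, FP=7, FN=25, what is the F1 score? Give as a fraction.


Precision = 51/58 = 51/58. Recall = 51/76 = 51/76. F1 = 2*P*R/(P+R) = 51/67.

51/67


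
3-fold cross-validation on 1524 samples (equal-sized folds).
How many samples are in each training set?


Each validation fold has 1524/3 = 508 samples. Training set = 1524 - 508 = 1016.

1016


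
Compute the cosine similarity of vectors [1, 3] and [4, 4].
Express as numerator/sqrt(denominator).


dot = 16. |a|^2 = 10, |b|^2 = 32. cos = 16/sqrt(320).

16/sqrt(320)


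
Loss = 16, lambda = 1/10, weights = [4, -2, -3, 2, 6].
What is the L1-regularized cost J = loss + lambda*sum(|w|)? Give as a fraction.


L1 norm = sum(|w|) = 17. J = 16 + 1/10 * 17 = 177/10.

177/10


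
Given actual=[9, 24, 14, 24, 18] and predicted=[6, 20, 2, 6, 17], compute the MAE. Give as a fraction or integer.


MAE = (1/5) * (|9-6|=3 + |24-20|=4 + |14-2|=12 + |24-6|=18 + |18-17|=1). Sum = 38. MAE = 38/5.

38/5


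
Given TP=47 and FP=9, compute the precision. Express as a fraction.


Precision = TP / (TP + FP) = 47 / 56 = 47/56.

47/56


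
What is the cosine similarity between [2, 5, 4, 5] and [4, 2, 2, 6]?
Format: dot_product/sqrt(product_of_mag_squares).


dot = 56. |a|^2 = 70, |b|^2 = 60. cos = 56/sqrt(4200).

56/sqrt(4200)


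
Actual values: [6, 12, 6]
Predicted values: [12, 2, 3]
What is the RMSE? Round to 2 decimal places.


MSE = 48.3333. RMSE = sqrt(48.3333) = 6.95.

6.95


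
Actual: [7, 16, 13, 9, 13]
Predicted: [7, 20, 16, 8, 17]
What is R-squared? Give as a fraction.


Mean(y) = 58/5. SS_res = 42. SS_tot = 256/5. R^2 = 1 - 42/(256/5) = 23/128.

23/128


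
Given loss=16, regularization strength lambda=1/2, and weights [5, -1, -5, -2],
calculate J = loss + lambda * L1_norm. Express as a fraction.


L1 norm = sum(|w|) = 13. J = 16 + 1/2 * 13 = 45/2.

45/2


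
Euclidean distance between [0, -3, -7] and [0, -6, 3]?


d = sqrt(sum of squared differences). (0-0)^2=0, (-3--6)^2=9, (-7-3)^2=100. Sum = 109.

sqrt(109)


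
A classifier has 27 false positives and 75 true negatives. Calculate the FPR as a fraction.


FPR = FP / (FP + TN) = 27 / 102 = 9/34.

9/34


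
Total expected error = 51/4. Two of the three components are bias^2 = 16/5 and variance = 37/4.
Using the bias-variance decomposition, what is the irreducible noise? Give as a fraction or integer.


Total error = bias^2 + variance + irreducible noise. So irreducible noise = 51/4 - 16/5 - 37/4 = 3/10.

3/10


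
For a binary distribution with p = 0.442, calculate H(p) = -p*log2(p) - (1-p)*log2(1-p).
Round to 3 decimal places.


H = -0.442*log2(0.442) - 0.558*log2(0.558) = 0.990.

0.990


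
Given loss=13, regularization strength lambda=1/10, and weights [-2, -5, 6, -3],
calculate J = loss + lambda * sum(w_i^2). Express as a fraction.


L2 sq norm = sum(w^2) = 74. J = 13 + 1/10 * 74 = 102/5.

102/5


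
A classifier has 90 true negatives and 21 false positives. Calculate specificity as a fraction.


Specificity = TN / (TN + FP) = 90 / 111 = 30/37.

30/37


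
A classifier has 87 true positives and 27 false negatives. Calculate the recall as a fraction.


Recall = TP / (TP + FN) = 87 / 114 = 29/38.

29/38


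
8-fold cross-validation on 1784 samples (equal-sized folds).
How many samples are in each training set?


Each validation fold has 1784/8 = 223 samples. Training set = 1784 - 223 = 1561.

1561


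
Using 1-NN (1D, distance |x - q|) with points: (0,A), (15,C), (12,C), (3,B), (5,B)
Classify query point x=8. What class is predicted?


Distances: |0-8|=8, |15-8|=7, |12-8|=4, |3-8|=5, |5-8|=3. 1 nearest: (5,B). Counts: {'B': 1}. Majority class: B.

B


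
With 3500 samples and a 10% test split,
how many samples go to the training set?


Test set = 3500 * 10% = 350. Training set = 3500 - 350 = 3150.

3150


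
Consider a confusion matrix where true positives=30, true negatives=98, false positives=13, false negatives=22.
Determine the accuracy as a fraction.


Accuracy = (TP + TN) / (TP + TN + FP + FN) = (30 + 98) / 163 = 128/163.

128/163


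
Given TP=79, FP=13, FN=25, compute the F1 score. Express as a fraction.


Precision = 79/92 = 79/92. Recall = 79/104 = 79/104. F1 = 2*P*R/(P+R) = 79/98.

79/98


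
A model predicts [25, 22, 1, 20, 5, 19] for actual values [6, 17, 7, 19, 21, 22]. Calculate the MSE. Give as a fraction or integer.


MSE = (1/6) * ((6-25)^2=361 + (17-22)^2=25 + (7-1)^2=36 + (19-20)^2=1 + (21-5)^2=256 + (22-19)^2=9). Sum = 688. MSE = 344/3.

344/3


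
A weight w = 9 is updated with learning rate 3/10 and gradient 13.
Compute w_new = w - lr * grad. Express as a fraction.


w_new = 9 - 3/10 * 13 = 9 - 39/10 = 51/10.

51/10


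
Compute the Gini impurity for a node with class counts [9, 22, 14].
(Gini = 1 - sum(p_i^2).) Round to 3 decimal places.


Total = 45. Proportions: 9/45, 22/45, 14/45. sum(p_i^2) = 0.3758. Gini = 1 - 0.3758 = 0.6242, which rounds to 0.624.

0.624


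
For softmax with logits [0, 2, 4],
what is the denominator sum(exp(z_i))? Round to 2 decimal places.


Denom = e^0=1.0000 + e^2=7.3891 + e^4=54.5982. Sum = 62.9873, which rounds to 62.99.

62.99


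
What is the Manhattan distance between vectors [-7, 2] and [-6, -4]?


d = sum of absolute differences: |-7--6|=1 + |2--4|=6 = 7.

7


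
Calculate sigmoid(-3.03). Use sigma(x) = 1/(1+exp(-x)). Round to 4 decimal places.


sigma(-3.03) = 1/(1+e^(3.03)) = 1/(1+20.697233) = 1/21.697233 = 0.0461.

0.0461


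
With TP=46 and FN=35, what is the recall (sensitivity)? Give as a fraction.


Recall = TP / (TP + FN) = 46 / 81 = 46/81.

46/81


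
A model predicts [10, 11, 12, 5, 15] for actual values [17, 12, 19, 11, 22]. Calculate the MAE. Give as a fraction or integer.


MAE = (1/5) * (|17-10|=7 + |12-11|=1 + |19-12|=7 + |11-5|=6 + |22-15|=7). Sum = 28. MAE = 28/5.

28/5


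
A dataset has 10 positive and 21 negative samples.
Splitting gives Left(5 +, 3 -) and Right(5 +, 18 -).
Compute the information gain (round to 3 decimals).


H(parent) = 0.9072. H(left) = 0.9544, H(right) = 0.7554. Weighted = (8/31)*0.9544 + (23/31)*0.7554 = 0.8068. IG = 0.9072 - 0.8068 = 0.1004, which rounds to 0.100.

0.100


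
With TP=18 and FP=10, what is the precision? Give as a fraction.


Precision = TP / (TP + FP) = 18 / 28 = 9/14.

9/14


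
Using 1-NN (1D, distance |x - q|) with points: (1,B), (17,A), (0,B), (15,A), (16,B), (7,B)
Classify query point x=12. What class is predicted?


Distances: |1-12|=11, |17-12|=5, |0-12|=12, |15-12|=3, |16-12|=4, |7-12|=5. 1 nearest: (15,A). Counts: {'A': 1}. Majority class: A.

A


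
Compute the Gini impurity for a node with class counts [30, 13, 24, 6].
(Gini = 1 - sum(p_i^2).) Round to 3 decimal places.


Total = 73. Proportions: 30/73, 13/73, 24/73, 6/73. sum(p_i^2) = 0.3154. Gini = 1 - 0.3154 = 0.6846, which rounds to 0.685.

0.685


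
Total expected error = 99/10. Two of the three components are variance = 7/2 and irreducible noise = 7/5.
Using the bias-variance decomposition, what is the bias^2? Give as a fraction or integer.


Total error = bias^2 + variance + irreducible noise. So bias^2 = 99/10 - 7/2 - 7/5 = 5.

5


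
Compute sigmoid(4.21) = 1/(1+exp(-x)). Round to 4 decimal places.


sigma(4.21) = 1/(1+e^(-4.21)) = 1/(1+0.014846) = 1/1.014846 = 0.9854.

0.9854


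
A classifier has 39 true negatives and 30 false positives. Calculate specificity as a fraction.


Specificity = TN / (TN + FP) = 39 / 69 = 13/23.

13/23


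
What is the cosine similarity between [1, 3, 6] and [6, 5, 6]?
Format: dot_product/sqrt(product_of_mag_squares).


dot = 57. |a|^2 = 46, |b|^2 = 97. cos = 57/sqrt(4462).

57/sqrt(4462)


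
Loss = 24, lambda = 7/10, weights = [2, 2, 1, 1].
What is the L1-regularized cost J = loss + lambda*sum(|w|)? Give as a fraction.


L1 norm = sum(|w|) = 6. J = 24 + 7/10 * 6 = 141/5.

141/5


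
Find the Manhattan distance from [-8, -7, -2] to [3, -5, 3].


d = sum of absolute differences: |-8-3|=11 + |-7--5|=2 + |-2-3|=5 = 18.

18


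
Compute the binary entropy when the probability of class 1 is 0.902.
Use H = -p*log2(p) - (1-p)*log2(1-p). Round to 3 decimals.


H = -0.902*log2(0.902) - 0.098*log2(0.098) = 0.463.

0.463


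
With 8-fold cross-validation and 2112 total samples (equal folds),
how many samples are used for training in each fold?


Each validation fold has 2112/8 = 264 samples. Training set = 2112 - 264 = 1848.

1848


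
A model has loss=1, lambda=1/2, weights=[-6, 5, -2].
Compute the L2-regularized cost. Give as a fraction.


L2 sq norm = sum(w^2) = 65. J = 1 + 1/2 * 65 = 67/2.

67/2


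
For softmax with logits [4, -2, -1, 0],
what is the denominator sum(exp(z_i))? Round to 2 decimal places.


Denom = e^4=54.5982 + e^-2=0.1353 + e^-1=0.3679 + e^0=1.0000. Sum = 56.1014, which rounds to 56.10.

56.10


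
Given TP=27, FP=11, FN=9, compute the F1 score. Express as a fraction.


Precision = 27/38 = 27/38. Recall = 27/36 = 3/4. F1 = 2*P*R/(P+R) = 27/37.

27/37


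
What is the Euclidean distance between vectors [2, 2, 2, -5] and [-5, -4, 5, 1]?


d = sqrt(sum of squared differences). (2--5)^2=49, (2--4)^2=36, (2-5)^2=9, (-5-1)^2=36. Sum = 130.

sqrt(130)


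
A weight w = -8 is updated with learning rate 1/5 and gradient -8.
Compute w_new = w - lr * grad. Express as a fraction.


w_new = -8 - 1/5 * -8 = -8 - -8/5 = -32/5.

-32/5


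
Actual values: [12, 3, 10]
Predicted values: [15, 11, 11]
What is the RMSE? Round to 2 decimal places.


MSE = 24.6667. RMSE = sqrt(24.6667) = 4.97.

4.97


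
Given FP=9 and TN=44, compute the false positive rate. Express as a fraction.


FPR = FP / (FP + TN) = 9 / 53 = 9/53.

9/53


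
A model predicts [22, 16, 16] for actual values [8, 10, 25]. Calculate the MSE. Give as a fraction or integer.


MSE = (1/3) * ((8-22)^2=196 + (10-16)^2=36 + (25-16)^2=81). Sum = 313. MSE = 313/3.

313/3


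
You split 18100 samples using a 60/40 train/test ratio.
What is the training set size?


Test set = 18100 * 40% = 7240. Training set = 18100 - 7240 = 10860.

10860


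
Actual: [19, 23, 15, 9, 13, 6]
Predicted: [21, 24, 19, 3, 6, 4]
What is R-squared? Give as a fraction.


Mean(y) = 85/6. SS_res = 110. SS_tot = 1181/6. R^2 = 1 - 110/(1181/6) = 521/1181.

521/1181


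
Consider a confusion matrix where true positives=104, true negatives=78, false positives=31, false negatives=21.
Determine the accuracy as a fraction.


Accuracy = (TP + TN) / (TP + TN + FP + FN) = (104 + 78) / 234 = 7/9.

7/9


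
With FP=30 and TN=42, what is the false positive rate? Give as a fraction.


FPR = FP / (FP + TN) = 30 / 72 = 5/12.

5/12


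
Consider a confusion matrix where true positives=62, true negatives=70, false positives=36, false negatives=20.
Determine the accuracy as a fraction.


Accuracy = (TP + TN) / (TP + TN + FP + FN) = (62 + 70) / 188 = 33/47.

33/47


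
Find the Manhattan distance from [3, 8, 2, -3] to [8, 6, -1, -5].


d = sum of absolute differences: |3-8|=5 + |8-6|=2 + |2--1|=3 + |-3--5|=2 = 12.

12


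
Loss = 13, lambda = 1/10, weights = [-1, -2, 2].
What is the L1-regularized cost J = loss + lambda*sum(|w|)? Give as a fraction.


L1 norm = sum(|w|) = 5. J = 13 + 1/10 * 5 = 27/2.

27/2


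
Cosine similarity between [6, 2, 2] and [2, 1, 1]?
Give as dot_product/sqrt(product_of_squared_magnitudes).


dot = 16. |a|^2 = 44, |b|^2 = 6. cos = 16/sqrt(264).

16/sqrt(264)


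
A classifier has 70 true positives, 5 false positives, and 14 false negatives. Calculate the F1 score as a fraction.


Precision = 70/75 = 14/15. Recall = 70/84 = 5/6. F1 = 2*P*R/(P+R) = 140/159.

140/159


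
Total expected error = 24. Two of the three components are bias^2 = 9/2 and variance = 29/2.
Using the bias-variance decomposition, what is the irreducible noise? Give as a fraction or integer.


Total error = bias^2 + variance + irreducible noise. So irreducible noise = 24 - 9/2 - 29/2 = 5.

5


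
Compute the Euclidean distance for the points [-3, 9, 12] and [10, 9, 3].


d = sqrt(sum of squared differences). (-3-10)^2=169, (9-9)^2=0, (12-3)^2=81. Sum = 250.

sqrt(250)


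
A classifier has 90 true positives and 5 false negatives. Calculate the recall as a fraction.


Recall = TP / (TP + FN) = 90 / 95 = 18/19.

18/19


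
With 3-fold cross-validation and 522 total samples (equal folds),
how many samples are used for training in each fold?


Each validation fold has 522/3 = 174 samples. Training set = 522 - 174 = 348.

348


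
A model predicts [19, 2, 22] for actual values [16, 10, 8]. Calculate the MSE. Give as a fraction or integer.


MSE = (1/3) * ((16-19)^2=9 + (10-2)^2=64 + (8-22)^2=196). Sum = 269. MSE = 269/3.

269/3


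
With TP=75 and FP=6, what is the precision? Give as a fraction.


Precision = TP / (TP + FP) = 75 / 81 = 25/27.

25/27


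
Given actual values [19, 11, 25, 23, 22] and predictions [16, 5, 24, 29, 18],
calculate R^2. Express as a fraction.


Mean(y) = 20. SS_res = 98. SS_tot = 120. R^2 = 1 - 98/(120) = 11/60.

11/60


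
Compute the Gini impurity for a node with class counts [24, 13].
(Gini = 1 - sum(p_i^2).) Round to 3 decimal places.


Total = 37. Proportions: 24/37, 13/37. sum(p_i^2) = 0.5442. Gini = 1 - 0.5442 = 0.4558, which rounds to 0.456.

0.456


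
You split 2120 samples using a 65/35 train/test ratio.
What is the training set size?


Test set = 2120 * 35% = 742. Training set = 2120 - 742 = 1378.

1378


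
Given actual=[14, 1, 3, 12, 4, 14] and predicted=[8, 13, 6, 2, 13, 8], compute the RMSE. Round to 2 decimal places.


MSE = 67.6667. RMSE = sqrt(67.6667) = 8.23.

8.23


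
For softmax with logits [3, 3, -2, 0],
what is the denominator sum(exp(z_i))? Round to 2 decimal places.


Denom = e^3=20.0855 + e^3=20.0855 + e^-2=0.1353 + e^0=1.0000. Sum = 41.3063, which rounds to 41.31.

41.31


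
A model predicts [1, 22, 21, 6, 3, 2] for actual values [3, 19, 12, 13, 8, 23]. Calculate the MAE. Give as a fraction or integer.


MAE = (1/6) * (|3-1|=2 + |19-22|=3 + |12-21|=9 + |13-6|=7 + |8-3|=5 + |23-2|=21). Sum = 47. MAE = 47/6.

47/6


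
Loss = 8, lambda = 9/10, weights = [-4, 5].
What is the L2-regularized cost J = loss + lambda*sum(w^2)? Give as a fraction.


L2 sq norm = sum(w^2) = 41. J = 8 + 9/10 * 41 = 449/10.

449/10


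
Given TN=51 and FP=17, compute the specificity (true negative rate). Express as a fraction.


Specificity = TN / (TN + FP) = 51 / 68 = 3/4.

3/4


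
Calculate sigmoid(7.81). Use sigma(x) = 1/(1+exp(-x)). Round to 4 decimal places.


sigma(7.81) = 1/(1+e^(-7.81)) = 1/(1+0.000406) = 1/1.000406 = 0.9996.

0.9996


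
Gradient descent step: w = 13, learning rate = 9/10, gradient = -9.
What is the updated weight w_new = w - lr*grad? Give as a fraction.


w_new = 13 - 9/10 * -9 = 13 - -81/10 = 211/10.

211/10


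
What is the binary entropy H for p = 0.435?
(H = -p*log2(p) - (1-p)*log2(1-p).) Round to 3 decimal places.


H = -0.435*log2(0.435) - 0.565*log2(0.565) = 0.988.

0.988


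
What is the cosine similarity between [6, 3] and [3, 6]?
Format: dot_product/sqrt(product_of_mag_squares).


dot = 36. |a|^2 = 45, |b|^2 = 45. cos = 36/sqrt(2025).

36/sqrt(2025)


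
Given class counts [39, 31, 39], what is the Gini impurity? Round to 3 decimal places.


Total = 109. Proportions: 39/109, 31/109, 39/109. sum(p_i^2) = 0.3369. Gini = 1 - 0.3369 = 0.6631, which rounds to 0.663.

0.663


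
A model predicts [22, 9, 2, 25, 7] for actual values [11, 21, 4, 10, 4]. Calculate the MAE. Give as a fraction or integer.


MAE = (1/5) * (|11-22|=11 + |21-9|=12 + |4-2|=2 + |10-25|=15 + |4-7|=3). Sum = 43. MAE = 43/5.

43/5


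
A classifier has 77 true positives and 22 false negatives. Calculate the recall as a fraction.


Recall = TP / (TP + FN) = 77 / 99 = 7/9.

7/9


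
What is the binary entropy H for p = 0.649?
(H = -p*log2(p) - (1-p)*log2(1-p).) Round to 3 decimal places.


H = -0.649*log2(0.649) - 0.351*log2(0.351) = 0.935.

0.935


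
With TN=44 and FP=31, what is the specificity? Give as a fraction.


Specificity = TN / (TN + FP) = 44 / 75 = 44/75.

44/75


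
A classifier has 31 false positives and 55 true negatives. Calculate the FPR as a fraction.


FPR = FP / (FP + TN) = 31 / 86 = 31/86.

31/86


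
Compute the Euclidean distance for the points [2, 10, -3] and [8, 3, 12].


d = sqrt(sum of squared differences). (2-8)^2=36, (10-3)^2=49, (-3-12)^2=225. Sum = 310.

sqrt(310)


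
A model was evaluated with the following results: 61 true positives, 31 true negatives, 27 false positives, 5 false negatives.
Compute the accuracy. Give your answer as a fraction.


Accuracy = (TP + TN) / (TP + TN + FP + FN) = (61 + 31) / 124 = 23/31.

23/31


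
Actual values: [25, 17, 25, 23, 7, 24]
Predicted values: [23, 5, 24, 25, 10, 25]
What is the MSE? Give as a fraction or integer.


MSE = (1/6) * ((25-23)^2=4 + (17-5)^2=144 + (25-24)^2=1 + (23-25)^2=4 + (7-10)^2=9 + (24-25)^2=1). Sum = 163. MSE = 163/6.

163/6


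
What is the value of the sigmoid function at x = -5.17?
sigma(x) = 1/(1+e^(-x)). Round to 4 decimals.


sigma(-5.17) = 1/(1+e^(5.17)) = 1/(1+175.914837) = 1/176.914837 = 0.0057.

0.0057


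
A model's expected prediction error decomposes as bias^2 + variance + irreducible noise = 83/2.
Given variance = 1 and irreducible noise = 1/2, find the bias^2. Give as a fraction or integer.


Total error = bias^2 + variance + irreducible noise. So bias^2 = 83/2 - 1 - 1/2 = 40.

40


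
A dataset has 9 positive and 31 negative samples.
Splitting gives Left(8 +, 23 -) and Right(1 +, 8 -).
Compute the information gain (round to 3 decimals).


H(parent) = 0.7692. H(left) = 0.8238, H(right) = 0.5033. Weighted = (31/40)*0.8238 + (9/40)*0.5033 = 0.7517. IG = 0.7692 - 0.7517 = 0.0175, which rounds to 0.018.

0.018


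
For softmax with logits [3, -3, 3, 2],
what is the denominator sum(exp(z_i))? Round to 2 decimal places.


Denom = e^3=20.0855 + e^-3=0.0498 + e^3=20.0855 + e^2=7.3891. Sum = 47.6099, which rounds to 47.61.

47.61


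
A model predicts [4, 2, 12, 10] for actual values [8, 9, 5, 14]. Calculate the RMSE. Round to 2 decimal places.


MSE = 32.5000. RMSE = sqrt(32.5000) = 5.70.

5.70


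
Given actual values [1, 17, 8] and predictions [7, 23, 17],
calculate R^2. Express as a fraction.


Mean(y) = 26/3. SS_res = 153. SS_tot = 386/3. R^2 = 1 - 153/(386/3) = -73/386.

-73/386


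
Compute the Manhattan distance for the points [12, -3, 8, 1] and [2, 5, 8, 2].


d = sum of absolute differences: |12-2|=10 + |-3-5|=8 + |8-8|=0 + |1-2|=1 = 19.

19


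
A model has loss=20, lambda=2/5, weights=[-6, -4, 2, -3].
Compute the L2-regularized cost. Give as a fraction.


L2 sq norm = sum(w^2) = 65. J = 20 + 2/5 * 65 = 46.

46


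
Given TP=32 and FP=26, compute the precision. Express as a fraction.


Precision = TP / (TP + FP) = 32 / 58 = 16/29.

16/29


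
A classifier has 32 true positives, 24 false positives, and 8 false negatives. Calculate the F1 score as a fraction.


Precision = 32/56 = 4/7. Recall = 32/40 = 4/5. F1 = 2*P*R/(P+R) = 2/3.

2/3


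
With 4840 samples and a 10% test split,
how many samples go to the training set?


Test set = 4840 * 10% = 484. Training set = 4840 - 484 = 4356.

4356


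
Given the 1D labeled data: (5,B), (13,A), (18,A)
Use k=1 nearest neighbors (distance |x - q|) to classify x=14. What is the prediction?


Distances: |5-14|=9, |13-14|=1, |18-14|=4. 1 nearest: (13,A). Counts: {'A': 1}. Majority class: A.

A


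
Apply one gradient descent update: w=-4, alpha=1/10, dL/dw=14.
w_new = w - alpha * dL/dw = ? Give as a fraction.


w_new = -4 - 1/10 * 14 = -4 - 7/5 = -27/5.

-27/5


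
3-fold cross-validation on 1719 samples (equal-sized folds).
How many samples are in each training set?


Each validation fold has 1719/3 = 573 samples. Training set = 1719 - 573 = 1146.

1146


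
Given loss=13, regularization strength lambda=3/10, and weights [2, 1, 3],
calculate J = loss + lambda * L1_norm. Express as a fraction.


L1 norm = sum(|w|) = 6. J = 13 + 3/10 * 6 = 74/5.

74/5


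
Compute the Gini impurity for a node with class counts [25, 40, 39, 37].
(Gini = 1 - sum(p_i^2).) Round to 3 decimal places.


Total = 141. Proportions: 25/141, 40/141, 39/141, 37/141. sum(p_i^2) = 0.2573. Gini = 1 - 0.2573 = 0.7427, which rounds to 0.743.

0.743


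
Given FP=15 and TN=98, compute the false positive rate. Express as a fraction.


FPR = FP / (FP + TN) = 15 / 113 = 15/113.

15/113


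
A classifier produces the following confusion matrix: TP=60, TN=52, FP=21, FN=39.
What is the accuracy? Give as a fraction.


Accuracy = (TP + TN) / (TP + TN + FP + FN) = (60 + 52) / 172 = 28/43.

28/43


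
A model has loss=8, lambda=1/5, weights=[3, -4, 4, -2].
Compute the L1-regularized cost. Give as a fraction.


L1 norm = sum(|w|) = 13. J = 8 + 1/5 * 13 = 53/5.

53/5


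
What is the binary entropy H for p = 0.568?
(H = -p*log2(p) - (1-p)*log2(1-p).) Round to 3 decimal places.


H = -0.568*log2(0.568) - 0.432*log2(0.432) = 0.987.

0.987


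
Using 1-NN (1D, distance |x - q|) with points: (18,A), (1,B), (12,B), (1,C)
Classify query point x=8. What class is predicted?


Distances: |18-8|=10, |1-8|=7, |12-8|=4, |1-8|=7. 1 nearest: (12,B). Counts: {'B': 1}. Majority class: B.

B


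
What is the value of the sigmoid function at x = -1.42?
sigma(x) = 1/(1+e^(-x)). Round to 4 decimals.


sigma(-1.42) = 1/(1+e^(1.42)) = 1/(1+4.137120) = 1/5.137120 = 0.1947.

0.1947


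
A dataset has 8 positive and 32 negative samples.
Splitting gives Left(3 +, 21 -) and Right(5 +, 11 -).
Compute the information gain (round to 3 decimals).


H(parent) = 0.7219. H(left) = 0.5436, H(right) = 0.8960. Weighted = (24/40)*0.5436 + (16/40)*0.8960 = 0.6846. IG = 0.7219 - 0.6846 = 0.0373, which rounds to 0.037.

0.037


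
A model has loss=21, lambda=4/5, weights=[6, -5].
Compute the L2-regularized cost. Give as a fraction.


L2 sq norm = sum(w^2) = 61. J = 21 + 4/5 * 61 = 349/5.

349/5


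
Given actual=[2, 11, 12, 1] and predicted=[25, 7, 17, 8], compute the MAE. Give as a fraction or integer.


MAE = (1/4) * (|2-25|=23 + |11-7|=4 + |12-17|=5 + |1-8|=7). Sum = 39. MAE = 39/4.

39/4


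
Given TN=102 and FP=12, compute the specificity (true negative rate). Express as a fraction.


Specificity = TN / (TN + FP) = 102 / 114 = 17/19.

17/19


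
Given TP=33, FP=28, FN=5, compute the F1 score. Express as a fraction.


Precision = 33/61 = 33/61. Recall = 33/38 = 33/38. F1 = 2*P*R/(P+R) = 2/3.

2/3
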